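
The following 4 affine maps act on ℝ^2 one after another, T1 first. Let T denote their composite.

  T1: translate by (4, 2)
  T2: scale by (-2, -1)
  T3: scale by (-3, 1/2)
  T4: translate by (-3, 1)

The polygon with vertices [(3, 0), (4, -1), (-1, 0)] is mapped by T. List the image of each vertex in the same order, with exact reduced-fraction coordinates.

image vertices: (39, 0), (45, 1/2), (15, 0)

T1 translate by (4, 2): (3, 0) → (7, 2); (4, -1) → (8, 1); (-1, 0) → (3, 2)
T2 scale by (-2, -1): (7, 2) → (-14, -2); (8, 1) → (-16, -1); (3, 2) → (-6, -2)
T3 scale by (-3, 1/2): (-14, -2) → (42, -1); (-16, -1) → (48, -1/2); (-6, -2) → (18, -1)
T4 translate by (-3, 1): (42, -1) → (39, 0); (48, -1/2) → (45, 1/2); (18, -1) → (15, 0)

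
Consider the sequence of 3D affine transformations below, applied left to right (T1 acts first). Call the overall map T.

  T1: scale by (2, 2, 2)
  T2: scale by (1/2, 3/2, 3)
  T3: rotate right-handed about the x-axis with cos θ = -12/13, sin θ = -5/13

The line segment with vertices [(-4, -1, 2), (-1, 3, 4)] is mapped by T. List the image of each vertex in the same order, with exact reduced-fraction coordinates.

image vertices: (-4, 96/13, -129/13), (-1, 12/13, -333/13)

T1 scale by (2, 2, 2): (-4, -1, 2) → (-8, -2, 4); (-1, 3, 4) → (-2, 6, 8)
T2 scale by (1/2, 3/2, 3): (-8, -2, 4) → (-4, -3, 12); (-2, 6, 8) → (-1, 9, 24)
T3 rotate right-handed about the x-axis with cos θ = -12/13, sin θ = -5/13: (-4, -3, 12) → (-4, 96/13, -129/13); (-1, 9, 24) → (-1, 12/13, -333/13)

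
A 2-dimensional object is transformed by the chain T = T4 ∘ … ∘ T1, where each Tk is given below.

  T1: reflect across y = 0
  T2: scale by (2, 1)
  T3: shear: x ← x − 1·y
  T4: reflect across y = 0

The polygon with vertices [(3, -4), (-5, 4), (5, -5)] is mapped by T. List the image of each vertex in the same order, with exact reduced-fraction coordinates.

T1 reflect across y = 0: (3, -4) → (3, 4); (-5, 4) → (-5, -4); (5, -5) → (5, 5)
T2 scale by (2, 1): (3, 4) → (6, 4); (-5, -4) → (-10, -4); (5, 5) → (10, 5)
T3 shear: x ← x − 1·y: (6, 4) → (2, 4); (-10, -4) → (-6, -4); (10, 5) → (5, 5)
T4 reflect across y = 0: (2, 4) → (2, -4); (-6, -4) → (-6, 4); (5, 5) → (5, -5)

image vertices: (2, -4), (-6, 4), (5, -5)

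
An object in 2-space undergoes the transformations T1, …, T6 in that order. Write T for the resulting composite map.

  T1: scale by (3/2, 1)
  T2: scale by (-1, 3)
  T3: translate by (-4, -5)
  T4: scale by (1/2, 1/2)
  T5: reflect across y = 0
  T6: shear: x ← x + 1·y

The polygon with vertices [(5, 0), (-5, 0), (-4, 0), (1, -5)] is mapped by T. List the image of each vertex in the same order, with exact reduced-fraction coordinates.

image vertices: (-13/4, 5/2), (17/4, 5/2), (7/2, 5/2), (29/4, 10)

T1 scale by (3/2, 1): (5, 0) → (15/2, 0); (-5, 0) → (-15/2, 0); (-4, 0) → (-6, 0); (1, -5) → (3/2, -5)
T2 scale by (-1, 3): (15/2, 0) → (-15/2, 0); (-15/2, 0) → (15/2, 0); (-6, 0) → (6, 0); (3/2, -5) → (-3/2, -15)
T3 translate by (-4, -5): (-15/2, 0) → (-23/2, -5); (15/2, 0) → (7/2, -5); (6, 0) → (2, -5); (-3/2, -15) → (-11/2, -20)
T4 scale by (1/2, 1/2): (-23/2, -5) → (-23/4, -5/2); (7/2, -5) → (7/4, -5/2); (2, -5) → (1, -5/2); (-11/2, -20) → (-11/4, -10)
T5 reflect across y = 0: (-23/4, -5/2) → (-23/4, 5/2); (7/4, -5/2) → (7/4, 5/2); (1, -5/2) → (1, 5/2); (-11/4, -10) → (-11/4, 10)
T6 shear: x ← x + 1·y: (-23/4, 5/2) → (-13/4, 5/2); (7/4, 5/2) → (17/4, 5/2); (1, 5/2) → (7/2, 5/2); (-11/4, 10) → (29/4, 10)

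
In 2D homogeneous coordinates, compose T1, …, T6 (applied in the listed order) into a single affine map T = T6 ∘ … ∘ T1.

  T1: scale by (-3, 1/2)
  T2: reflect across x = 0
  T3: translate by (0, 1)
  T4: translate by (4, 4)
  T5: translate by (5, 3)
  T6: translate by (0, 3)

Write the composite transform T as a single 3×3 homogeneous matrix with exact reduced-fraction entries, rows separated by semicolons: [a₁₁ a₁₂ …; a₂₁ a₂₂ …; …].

T = [3 0 9; 0 1/2 11; 0 0 1]

T1 = [-3 0 0; 0 1/2 0; 0 0 1]
T2·T1 = [3 0 0; 0 1/2 0; 0 0 1]
T3·…·T1 = [3 0 0; 0 1/2 1; 0 0 1]
T4·…·T1 = [3 0 4; 0 1/2 5; 0 0 1]
T5·…·T1 = [3 0 9; 0 1/2 8; 0 0 1]
T6·…·T1 = [3 0 9; 0 1/2 11; 0 0 1]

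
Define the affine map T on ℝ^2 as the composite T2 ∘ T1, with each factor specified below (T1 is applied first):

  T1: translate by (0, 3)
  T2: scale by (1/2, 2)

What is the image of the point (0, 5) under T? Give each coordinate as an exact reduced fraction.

T(p) = (0, 16)

T1 translate by (0, 3): (0, 5) → (0, 8)
T2 scale by (1/2, 2): (0, 8) → (0, 16)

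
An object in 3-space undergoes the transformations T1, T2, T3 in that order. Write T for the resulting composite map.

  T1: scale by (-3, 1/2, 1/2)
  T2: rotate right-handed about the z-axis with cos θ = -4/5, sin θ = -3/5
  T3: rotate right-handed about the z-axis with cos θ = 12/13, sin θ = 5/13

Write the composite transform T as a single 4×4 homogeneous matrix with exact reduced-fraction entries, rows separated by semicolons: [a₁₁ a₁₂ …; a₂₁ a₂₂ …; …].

T1 = [-3 0 0 0; 0 1/2 0 0; 0 0 1/2 0; 0 0 0 1]
T2·T1 = [12/5 3/10 0 0; 9/5 -2/5 0 0; 0 0 1/2 0; 0 0 0 1]
T3·…·T1 = [99/65 28/65 0 0; 168/65 -33/130 0 0; 0 0 1/2 0; 0 0 0 1]

T = [99/65 28/65 0 0; 168/65 -33/130 0 0; 0 0 1/2 0; 0 0 0 1]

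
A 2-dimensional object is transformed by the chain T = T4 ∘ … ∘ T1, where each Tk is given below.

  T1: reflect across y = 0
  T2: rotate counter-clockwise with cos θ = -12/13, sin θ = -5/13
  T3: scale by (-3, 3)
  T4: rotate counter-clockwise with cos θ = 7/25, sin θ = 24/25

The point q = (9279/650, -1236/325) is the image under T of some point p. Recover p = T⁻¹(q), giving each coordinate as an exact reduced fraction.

T1 = [1 0 0; 0 -1 0; 0 0 1]
T2·T1 = [-12/13 -5/13 0; -5/13 12/13 0; 0 0 1]
T3·…·T1 = [36/13 15/13 0; -15/13 36/13 0; 0 0 1]
T4·…·T1 = [612/325 -759/325 0; 759/325 612/325 0; 0 0 1]
det M = 9; M⁻¹ = [68/325 253/975 0; -253/975 68/325 0; 0 0 1]
M⁻¹ · (9279/650, -1236/325)ᵀ = (2, -9/2)ᵀ

p = (2, -9/2)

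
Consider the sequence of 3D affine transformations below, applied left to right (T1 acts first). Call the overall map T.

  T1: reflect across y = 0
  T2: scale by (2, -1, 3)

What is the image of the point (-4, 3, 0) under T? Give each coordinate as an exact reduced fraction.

T1 reflect across y = 0: (-4, 3, 0) → (-4, -3, 0)
T2 scale by (2, -1, 3): (-4, -3, 0) → (-8, 3, 0)

T(p) = (-8, 3, 0)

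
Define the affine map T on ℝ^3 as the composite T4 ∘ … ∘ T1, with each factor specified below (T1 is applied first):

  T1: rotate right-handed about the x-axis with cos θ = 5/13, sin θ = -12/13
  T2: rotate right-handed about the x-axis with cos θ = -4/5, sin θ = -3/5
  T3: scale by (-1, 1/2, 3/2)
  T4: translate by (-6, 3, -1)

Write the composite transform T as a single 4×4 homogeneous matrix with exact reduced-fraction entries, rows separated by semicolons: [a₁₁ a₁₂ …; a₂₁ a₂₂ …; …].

T = [-1 0 0 -6; 0 -28/65 -33/130 3; 0 99/130 -84/65 -1; 0 0 0 1]

T1 = [1 0 0 0; 0 5/13 12/13 0; 0 -12/13 5/13 0; 0 0 0 1]
T2·T1 = [1 0 0 0; 0 -56/65 -33/65 0; 0 33/65 -56/65 0; 0 0 0 1]
T3·…·T1 = [-1 0 0 0; 0 -28/65 -33/130 0; 0 99/130 -84/65 0; 0 0 0 1]
T4·…·T1 = [-1 0 0 -6; 0 -28/65 -33/130 3; 0 99/130 -84/65 -1; 0 0 0 1]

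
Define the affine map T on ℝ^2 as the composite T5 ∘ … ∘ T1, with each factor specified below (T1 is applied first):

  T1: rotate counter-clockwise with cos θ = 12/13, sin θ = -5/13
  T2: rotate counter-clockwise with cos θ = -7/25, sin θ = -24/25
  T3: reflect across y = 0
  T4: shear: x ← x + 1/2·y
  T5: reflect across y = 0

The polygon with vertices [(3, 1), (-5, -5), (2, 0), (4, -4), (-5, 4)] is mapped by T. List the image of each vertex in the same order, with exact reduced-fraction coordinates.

image vertices: (49/130, -963/325), (-111/26, 457/65), (-31/65, -506/325), (-346/65, -196/325), (723/130, 449/325)

T1 rotate counter-clockwise with cos θ = 12/13, sin θ = -5/13: (3, 1) → (41/13, -3/13); (-5, -5) → (-85/13, -35/13); (2, 0) → (24/13, -10/13); (4, -4) → (28/13, -68/13); (-5, 4) → (-40/13, 73/13)
T2 rotate counter-clockwise with cos θ = -7/25, sin θ = -24/25: (41/13, -3/13) → (-359/325, -963/325); (-85/13, -35/13) → (-49/65, 457/65); (24/13, -10/13) → (-408/325, -506/325); (28/13, -68/13) → (-1828/325, -196/325); (-40/13, 73/13) → (2032/325, 449/325)
T3 reflect across y = 0: (-359/325, -963/325) → (-359/325, 963/325); (-49/65, 457/65) → (-49/65, -457/65); (-408/325, -506/325) → (-408/325, 506/325); (-1828/325, -196/325) → (-1828/325, 196/325); (2032/325, 449/325) → (2032/325, -449/325)
T4 shear: x ← x + 1/2·y: (-359/325, 963/325) → (49/130, 963/325); (-49/65, -457/65) → (-111/26, -457/65); (-408/325, 506/325) → (-31/65, 506/325); (-1828/325, 196/325) → (-346/65, 196/325); (2032/325, -449/325) → (723/130, -449/325)
T5 reflect across y = 0: (49/130, 963/325) → (49/130, -963/325); (-111/26, -457/65) → (-111/26, 457/65); (-31/65, 506/325) → (-31/65, -506/325); (-346/65, 196/325) → (-346/65, -196/325); (723/130, -449/325) → (723/130, 449/325)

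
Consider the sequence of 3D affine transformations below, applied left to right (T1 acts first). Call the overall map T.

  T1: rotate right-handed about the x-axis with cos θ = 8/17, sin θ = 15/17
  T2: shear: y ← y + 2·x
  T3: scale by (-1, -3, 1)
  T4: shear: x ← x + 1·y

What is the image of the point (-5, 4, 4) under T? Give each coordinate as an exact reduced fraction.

T1 rotate right-handed about the x-axis with cos θ = 8/17, sin θ = 15/17: (-5, 4, 4) → (-5, -28/17, 92/17)
T2 shear: y ← y + 2·x: (-5, -28/17, 92/17) → (-5, -198/17, 92/17)
T3 scale by (-1, -3, 1): (-5, -198/17, 92/17) → (5, 594/17, 92/17)
T4 shear: x ← x + 1·y: (5, 594/17, 92/17) → (679/17, 594/17, 92/17)

T(p) = (679/17, 594/17, 92/17)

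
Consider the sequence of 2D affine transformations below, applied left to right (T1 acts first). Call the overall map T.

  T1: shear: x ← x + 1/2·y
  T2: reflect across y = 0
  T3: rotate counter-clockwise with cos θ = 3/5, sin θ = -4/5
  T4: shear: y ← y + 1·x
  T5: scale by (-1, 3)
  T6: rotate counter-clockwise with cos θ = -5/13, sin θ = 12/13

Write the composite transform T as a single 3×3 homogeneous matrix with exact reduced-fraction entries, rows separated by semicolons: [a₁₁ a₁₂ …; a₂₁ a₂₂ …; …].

T = [51/65 103/26 0; -21/65 57/26 0; 0 0 1]

T1 = [1 1/2 0; 0 1 0; 0 0 1]
T2·T1 = [1 1/2 0; 0 -1 0; 0 0 1]
T3·…·T1 = [3/5 -1/2 0; -4/5 -1 0; 0 0 1]
T4·…·T1 = [3/5 -1/2 0; -1/5 -3/2 0; 0 0 1]
T5·…·T1 = [-3/5 1/2 0; -3/5 -9/2 0; 0 0 1]
T6·…·T1 = [51/65 103/26 0; -21/65 57/26 0; 0 0 1]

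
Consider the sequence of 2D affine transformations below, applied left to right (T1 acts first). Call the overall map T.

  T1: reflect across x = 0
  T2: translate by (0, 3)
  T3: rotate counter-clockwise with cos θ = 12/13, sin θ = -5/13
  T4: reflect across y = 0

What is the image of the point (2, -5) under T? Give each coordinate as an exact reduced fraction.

T1 reflect across x = 0: (2, -5) → (-2, -5)
T2 translate by (0, 3): (-2, -5) → (-2, -2)
T3 rotate counter-clockwise with cos θ = 12/13, sin θ = -5/13: (-2, -2) → (-34/13, -14/13)
T4 reflect across y = 0: (-34/13, -14/13) → (-34/13, 14/13)

T(p) = (-34/13, 14/13)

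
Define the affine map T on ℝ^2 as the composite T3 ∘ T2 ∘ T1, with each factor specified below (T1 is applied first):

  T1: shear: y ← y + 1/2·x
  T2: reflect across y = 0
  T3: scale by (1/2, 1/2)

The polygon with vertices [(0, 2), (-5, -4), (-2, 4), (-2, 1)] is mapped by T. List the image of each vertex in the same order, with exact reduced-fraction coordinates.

image vertices: (0, -1), (-5/2, 13/4), (-1, -3/2), (-1, 0)

T1 shear: y ← y + 1/2·x: (0, 2) → (0, 2); (-5, -4) → (-5, -13/2); (-2, 4) → (-2, 3); (-2, 1) → (-2, 0)
T2 reflect across y = 0: (0, 2) → (0, -2); (-5, -13/2) → (-5, 13/2); (-2, 3) → (-2, -3); (-2, 0) → (-2, 0)
T3 scale by (1/2, 1/2): (0, -2) → (0, -1); (-5, 13/2) → (-5/2, 13/4); (-2, -3) → (-1, -3/2); (-2, 0) → (-1, 0)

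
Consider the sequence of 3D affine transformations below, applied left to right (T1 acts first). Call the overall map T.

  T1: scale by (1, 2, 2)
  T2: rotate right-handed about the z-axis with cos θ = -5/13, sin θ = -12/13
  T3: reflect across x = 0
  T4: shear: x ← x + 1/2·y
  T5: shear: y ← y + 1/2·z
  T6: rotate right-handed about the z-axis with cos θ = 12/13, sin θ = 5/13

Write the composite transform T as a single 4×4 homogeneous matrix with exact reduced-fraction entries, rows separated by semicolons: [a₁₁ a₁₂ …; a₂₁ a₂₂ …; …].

T = [48/169 -298/169 -5/13 0; -149/169 -265/169 12/13 0; 0 0 2 0; 0 0 0 1]

T1 = [1 0 0 0; 0 2 0 0; 0 0 2 0; 0 0 0 1]
T2·T1 = [-5/13 24/13 0 0; -12/13 -10/13 0 0; 0 0 2 0; 0 0 0 1]
T3·…·T1 = [5/13 -24/13 0 0; -12/13 -10/13 0 0; 0 0 2 0; 0 0 0 1]
T4·…·T1 = [-1/13 -29/13 0 0; -12/13 -10/13 0 0; 0 0 2 0; 0 0 0 1]
T5·…·T1 = [-1/13 -29/13 0 0; -12/13 -10/13 1 0; 0 0 2 0; 0 0 0 1]
T6·…·T1 = [48/169 -298/169 -5/13 0; -149/169 -265/169 12/13 0; 0 0 2 0; 0 0 0 1]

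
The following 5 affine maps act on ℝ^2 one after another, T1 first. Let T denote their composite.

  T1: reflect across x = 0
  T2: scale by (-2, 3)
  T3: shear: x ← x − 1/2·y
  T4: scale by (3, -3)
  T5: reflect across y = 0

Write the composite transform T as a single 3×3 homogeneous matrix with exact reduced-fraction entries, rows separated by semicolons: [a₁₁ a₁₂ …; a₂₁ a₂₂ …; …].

T = [6 -9/2 0; 0 9 0; 0 0 1]

T1 = [-1 0 0; 0 1 0; 0 0 1]
T2·T1 = [2 0 0; 0 3 0; 0 0 1]
T3·…·T1 = [2 -3/2 0; 0 3 0; 0 0 1]
T4·…·T1 = [6 -9/2 0; 0 -9 0; 0 0 1]
T5·…·T1 = [6 -9/2 0; 0 9 0; 0 0 1]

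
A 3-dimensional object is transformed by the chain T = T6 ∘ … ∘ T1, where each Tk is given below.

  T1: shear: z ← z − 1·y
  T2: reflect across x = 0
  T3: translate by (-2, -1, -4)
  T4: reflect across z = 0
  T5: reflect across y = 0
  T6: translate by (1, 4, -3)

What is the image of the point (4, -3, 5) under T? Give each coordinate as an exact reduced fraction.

T1 shear: z ← z − 1·y: (4, -3, 5) → (4, -3, 8)
T2 reflect across x = 0: (4, -3, 8) → (-4, -3, 8)
T3 translate by (-2, -1, -4): (-4, -3, 8) → (-6, -4, 4)
T4 reflect across z = 0: (-6, -4, 4) → (-6, -4, -4)
T5 reflect across y = 0: (-6, -4, -4) → (-6, 4, -4)
T6 translate by (1, 4, -3): (-6, 4, -4) → (-5, 8, -7)

T(p) = (-5, 8, -7)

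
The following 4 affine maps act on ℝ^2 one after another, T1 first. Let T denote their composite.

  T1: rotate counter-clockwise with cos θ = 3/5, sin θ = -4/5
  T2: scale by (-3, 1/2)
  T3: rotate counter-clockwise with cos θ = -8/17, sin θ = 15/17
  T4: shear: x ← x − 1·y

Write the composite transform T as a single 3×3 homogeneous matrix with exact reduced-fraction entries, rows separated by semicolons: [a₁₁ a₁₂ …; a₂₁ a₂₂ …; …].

T = [13/5 531/170 0; -7/5 -192/85 0; 0 0 1]

T1 = [3/5 4/5 0; -4/5 3/5 0; 0 0 1]
T2·T1 = [-9/5 -12/5 0; -2/5 3/10 0; 0 0 1]
T3·…·T1 = [6/5 147/170 0; -7/5 -192/85 0; 0 0 1]
T4·…·T1 = [13/5 531/170 0; -7/5 -192/85 0; 0 0 1]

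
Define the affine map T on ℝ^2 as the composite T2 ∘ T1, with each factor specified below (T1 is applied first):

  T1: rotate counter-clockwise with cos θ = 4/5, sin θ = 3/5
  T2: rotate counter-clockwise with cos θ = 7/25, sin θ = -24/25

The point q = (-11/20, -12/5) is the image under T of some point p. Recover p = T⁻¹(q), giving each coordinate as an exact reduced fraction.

T1 = [4/5 -3/5 0; 3/5 4/5 0; 0 0 1]
T2·T1 = [4/5 3/5 0; -3/5 4/5 0; 0 0 1]
det M = 1; M⁻¹ = [4/5 -3/5 0; 3/5 4/5 0; 0 0 1]
M⁻¹ · (-11/20, -12/5)ᵀ = (1, -9/4)ᵀ

p = (1, -9/4)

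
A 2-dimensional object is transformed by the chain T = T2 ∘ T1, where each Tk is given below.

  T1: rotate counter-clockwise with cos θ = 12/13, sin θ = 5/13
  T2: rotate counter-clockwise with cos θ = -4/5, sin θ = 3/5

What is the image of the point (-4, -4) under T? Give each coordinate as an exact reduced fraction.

T1 rotate counter-clockwise with cos θ = 12/13, sin θ = 5/13: (-4, -4) → (-28/13, -68/13)
T2 rotate counter-clockwise with cos θ = -4/5, sin θ = 3/5: (-28/13, -68/13) → (316/65, 188/65)

T(p) = (316/65, 188/65)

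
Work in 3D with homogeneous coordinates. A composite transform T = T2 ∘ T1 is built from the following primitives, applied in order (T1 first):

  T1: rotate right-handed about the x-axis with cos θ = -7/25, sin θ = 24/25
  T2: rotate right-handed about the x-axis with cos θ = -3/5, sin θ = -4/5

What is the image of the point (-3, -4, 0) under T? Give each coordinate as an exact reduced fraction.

T(p) = (-3, -468/125, 176/125)

T1 rotate right-handed about the x-axis with cos θ = -7/25, sin θ = 24/25: (-3, -4, 0) → (-3, 28/25, -96/25)
T2 rotate right-handed about the x-axis with cos θ = -3/5, sin θ = -4/5: (-3, 28/25, -96/25) → (-3, -468/125, 176/125)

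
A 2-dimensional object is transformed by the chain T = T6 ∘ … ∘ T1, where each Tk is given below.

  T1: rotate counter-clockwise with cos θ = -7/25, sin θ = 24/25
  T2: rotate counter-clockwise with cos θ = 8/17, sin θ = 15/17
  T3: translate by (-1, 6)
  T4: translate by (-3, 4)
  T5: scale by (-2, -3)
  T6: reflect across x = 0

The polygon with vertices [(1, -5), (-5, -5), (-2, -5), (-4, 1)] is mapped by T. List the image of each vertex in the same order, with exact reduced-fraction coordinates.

image vertices: (-3362/425, -19251/425), (326/85, -3537/85), (-866/425, -18468/425), (-246/425, -10458/425)

T1 rotate counter-clockwise with cos θ = -7/25, sin θ = 24/25: (1, -5) → (113/25, 59/25); (-5, -5) → (31/5, -17/5); (-2, -5) → (134/25, -13/25); (-4, 1) → (4/25, -103/25)
T2 rotate counter-clockwise with cos θ = 8/17, sin θ = 15/17: (113/25, 59/25) → (19/425, 2167/425); (31/5, -17/5) → (503/85, 329/85); (134/25, -13/25) → (1267/425, 1906/425); (4/25, -103/25) → (1577/425, -764/425)
T3 translate by (-1, 6): (19/425, 2167/425) → (-406/425, 4717/425); (503/85, 329/85) → (418/85, 839/85); (1267/425, 1906/425) → (842/425, 4456/425); (1577/425, -764/425) → (1152/425, 1786/425)
T4 translate by (-3, 4): (-406/425, 4717/425) → (-1681/425, 6417/425); (418/85, 839/85) → (163/85, 1179/85); (842/425, 4456/425) → (-433/425, 6156/425); (1152/425, 1786/425) → (-123/425, 3486/425)
T5 scale by (-2, -3): (-1681/425, 6417/425) → (3362/425, -19251/425); (163/85, 1179/85) → (-326/85, -3537/85); (-433/425, 6156/425) → (866/425, -18468/425); (-123/425, 3486/425) → (246/425, -10458/425)
T6 reflect across x = 0: (3362/425, -19251/425) → (-3362/425, -19251/425); (-326/85, -3537/85) → (326/85, -3537/85); (866/425, -18468/425) → (-866/425, -18468/425); (246/425, -10458/425) → (-246/425, -10458/425)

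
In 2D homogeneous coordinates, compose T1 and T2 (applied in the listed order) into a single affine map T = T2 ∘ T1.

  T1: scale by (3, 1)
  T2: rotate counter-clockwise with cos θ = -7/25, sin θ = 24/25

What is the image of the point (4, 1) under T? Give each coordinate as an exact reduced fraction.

T1 scale by (3, 1): (4, 1) → (12, 1)
T2 rotate counter-clockwise with cos θ = -7/25, sin θ = 24/25: (12, 1) → (-108/25, 281/25)

T(p) = (-108/25, 281/25)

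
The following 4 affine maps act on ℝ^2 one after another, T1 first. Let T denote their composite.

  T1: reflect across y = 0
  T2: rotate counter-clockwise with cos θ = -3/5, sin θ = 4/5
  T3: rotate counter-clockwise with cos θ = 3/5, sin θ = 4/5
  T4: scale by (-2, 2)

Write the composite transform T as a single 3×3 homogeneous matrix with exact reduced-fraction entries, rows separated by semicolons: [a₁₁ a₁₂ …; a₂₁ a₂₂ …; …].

T = [2 0 0; 0 2 0; 0 0 1]

T1 = [1 0 0; 0 -1 0; 0 0 1]
T2·T1 = [-3/5 4/5 0; 4/5 3/5 0; 0 0 1]
T3·…·T1 = [-1 0 0; 0 1 0; 0 0 1]
T4·…·T1 = [2 0 0; 0 2 0; 0 0 1]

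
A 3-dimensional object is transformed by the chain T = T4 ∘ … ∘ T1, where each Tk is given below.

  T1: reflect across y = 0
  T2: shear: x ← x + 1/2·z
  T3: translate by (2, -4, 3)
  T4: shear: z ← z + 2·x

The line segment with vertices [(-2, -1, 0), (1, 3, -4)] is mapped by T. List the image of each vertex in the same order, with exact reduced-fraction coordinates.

T1 reflect across y = 0: (-2, -1, 0) → (-2, 1, 0); (1, 3, -4) → (1, -3, -4)
T2 shear: x ← x + 1/2·z: (-2, 1, 0) → (-2, 1, 0); (1, -3, -4) → (-1, -3, -4)
T3 translate by (2, -4, 3): (-2, 1, 0) → (0, -3, 3); (-1, -3, -4) → (1, -7, -1)
T4 shear: z ← z + 2·x: (0, -3, 3) → (0, -3, 3); (1, -7, -1) → (1, -7, 1)

image vertices: (0, -3, 3), (1, -7, 1)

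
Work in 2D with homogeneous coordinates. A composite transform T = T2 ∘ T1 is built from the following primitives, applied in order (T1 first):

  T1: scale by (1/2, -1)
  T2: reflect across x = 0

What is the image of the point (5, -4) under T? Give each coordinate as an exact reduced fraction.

T(p) = (-5/2, 4)

T1 scale by (1/2, -1): (5, -4) → (5/2, 4)
T2 reflect across x = 0: (5/2, 4) → (-5/2, 4)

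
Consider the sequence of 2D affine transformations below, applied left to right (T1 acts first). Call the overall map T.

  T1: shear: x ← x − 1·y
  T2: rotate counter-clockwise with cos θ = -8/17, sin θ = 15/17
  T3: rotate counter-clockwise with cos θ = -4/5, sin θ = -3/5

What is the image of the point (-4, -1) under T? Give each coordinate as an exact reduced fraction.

T1 shear: x ← x − 1·y: (-4, -1) → (-3, -1)
T2 rotate counter-clockwise with cos θ = -8/17, sin θ = 15/17: (-3, -1) → (39/17, -37/17)
T3 rotate counter-clockwise with cos θ = -4/5, sin θ = -3/5: (39/17, -37/17) → (-267/85, 31/85)

T(p) = (-267/85, 31/85)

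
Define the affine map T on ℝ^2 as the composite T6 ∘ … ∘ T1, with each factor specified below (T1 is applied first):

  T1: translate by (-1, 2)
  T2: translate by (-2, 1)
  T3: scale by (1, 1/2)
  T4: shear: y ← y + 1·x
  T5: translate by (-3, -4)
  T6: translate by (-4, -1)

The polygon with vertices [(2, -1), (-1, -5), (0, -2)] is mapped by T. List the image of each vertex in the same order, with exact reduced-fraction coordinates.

image vertices: (-8, -5), (-11, -10), (-10, -15/2)

T1 translate by (-1, 2): (2, -1) → (1, 1); (-1, -5) → (-2, -3); (0, -2) → (-1, 0)
T2 translate by (-2, 1): (1, 1) → (-1, 2); (-2, -3) → (-4, -2); (-1, 0) → (-3, 1)
T3 scale by (1, 1/2): (-1, 2) → (-1, 1); (-4, -2) → (-4, -1); (-3, 1) → (-3, 1/2)
T4 shear: y ← y + 1·x: (-1, 1) → (-1, 0); (-4, -1) → (-4, -5); (-3, 1/2) → (-3, -5/2)
T5 translate by (-3, -4): (-1, 0) → (-4, -4); (-4, -5) → (-7, -9); (-3, -5/2) → (-6, -13/2)
T6 translate by (-4, -1): (-4, -4) → (-8, -5); (-7, -9) → (-11, -10); (-6, -13/2) → (-10, -15/2)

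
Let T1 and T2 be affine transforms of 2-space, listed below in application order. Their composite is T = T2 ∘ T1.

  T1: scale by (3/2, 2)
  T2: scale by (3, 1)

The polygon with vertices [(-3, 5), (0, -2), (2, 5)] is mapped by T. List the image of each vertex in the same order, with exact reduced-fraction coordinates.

image vertices: (-27/2, 10), (0, -4), (9, 10)

T1 scale by (3/2, 2): (-3, 5) → (-9/2, 10); (0, -2) → (0, -4); (2, 5) → (3, 10)
T2 scale by (3, 1): (-9/2, 10) → (-27/2, 10); (0, -4) → (0, -4); (3, 10) → (9, 10)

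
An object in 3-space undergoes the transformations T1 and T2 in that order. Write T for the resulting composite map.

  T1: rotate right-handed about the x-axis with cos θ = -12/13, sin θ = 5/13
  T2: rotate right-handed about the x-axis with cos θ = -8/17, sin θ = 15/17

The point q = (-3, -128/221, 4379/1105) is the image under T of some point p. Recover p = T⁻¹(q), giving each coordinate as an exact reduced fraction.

T1 = [1 0 0 0; 0 -12/13 -5/13 0; 0 5/13 -12/13 0; 0 0 0 1]
T2·T1 = [1 0 0 0; 0 21/221 220/221 0; 0 -220/221 21/221 0; 0 0 0 1]
det M = 1; M⁻¹ = [1 0 0 0; 0 21/221 -220/221 0; 0 220/221 21/221 0; 0 0 0 1]
M⁻¹ · (-3, -128/221, 4379/1105)ᵀ = (-3, -4, -1/5)ᵀ

p = (-3, -4, -1/5)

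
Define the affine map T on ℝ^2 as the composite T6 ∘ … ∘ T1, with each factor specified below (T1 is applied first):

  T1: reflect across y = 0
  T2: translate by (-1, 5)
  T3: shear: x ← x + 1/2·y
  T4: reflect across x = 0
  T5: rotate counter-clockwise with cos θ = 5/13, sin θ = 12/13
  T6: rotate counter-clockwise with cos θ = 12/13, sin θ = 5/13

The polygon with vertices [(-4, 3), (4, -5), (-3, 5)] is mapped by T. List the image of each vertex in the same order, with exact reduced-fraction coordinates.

T1 reflect across y = 0: (-4, 3) → (-4, -3); (4, -5) → (4, 5); (-3, 5) → (-3, -5)
T2 translate by (-1, 5): (-4, -3) → (-5, 2); (4, 5) → (3, 10); (-3, -5) → (-4, 0)
T3 shear: x ← x + 1/2·y: (-5, 2) → (-4, 2); (3, 10) → (8, 10); (-4, 0) → (-4, 0)
T4 reflect across x = 0: (-4, 2) → (4, 2); (8, 10) → (-8, 10); (-4, 0) → (4, 0)
T5 rotate counter-clockwise with cos θ = 5/13, sin θ = 12/13: (4, 2) → (-4/13, 58/13); (-8, 10) → (-160/13, -46/13); (4, 0) → (20/13, 48/13)
T6 rotate counter-clockwise with cos θ = 12/13, sin θ = 5/13: (-4/13, 58/13) → (-2, 4); (-160/13, -46/13) → (-10, -8); (20/13, 48/13) → (0, 4)

image vertices: (-2, 4), (-10, -8), (0, 4)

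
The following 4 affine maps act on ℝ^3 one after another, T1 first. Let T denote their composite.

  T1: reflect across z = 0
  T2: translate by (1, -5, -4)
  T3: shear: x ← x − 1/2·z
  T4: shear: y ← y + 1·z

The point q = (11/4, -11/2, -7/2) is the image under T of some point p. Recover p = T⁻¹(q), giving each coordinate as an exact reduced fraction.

p = (0, 3, -1/2)

T1 = [1 0 0 0; 0 1 0 0; 0 0 -1 0; 0 0 0 1]
T2·T1 = [1 0 0 1; 0 1 0 -5; 0 0 -1 -4; 0 0 0 1]
T3·…·T1 = [1 0 1/2 3; 0 1 0 -5; 0 0 -1 -4; 0 0 0 1]
T4·…·T1 = [1 0 1/2 3; 0 1 -1 -9; 0 0 -1 -4; 0 0 0 1]
det M = -1; M⁻¹ = [1 0 1/2 -1; 0 1 -1 5; 0 0 -1 -4; 0 0 0 1]
M⁻¹ · (11/4, -11/2, -7/2)ᵀ = (0, 3, -1/2)ᵀ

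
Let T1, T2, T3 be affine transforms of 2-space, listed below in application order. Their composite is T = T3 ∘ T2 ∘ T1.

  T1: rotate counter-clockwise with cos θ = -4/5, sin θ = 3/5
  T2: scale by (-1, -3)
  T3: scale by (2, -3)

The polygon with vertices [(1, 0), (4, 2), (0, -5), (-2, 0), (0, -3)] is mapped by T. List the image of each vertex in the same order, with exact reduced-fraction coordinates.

T1 rotate counter-clockwise with cos θ = -4/5, sin θ = 3/5: (1, 0) → (-4/5, 3/5); (4, 2) → (-22/5, 4/5); (0, -5) → (3, 4); (-2, 0) → (8/5, -6/5); (0, -3) → (9/5, 12/5)
T2 scale by (-1, -3): (-4/5, 3/5) → (4/5, -9/5); (-22/5, 4/5) → (22/5, -12/5); (3, 4) → (-3, -12); (8/5, -6/5) → (-8/5, 18/5); (9/5, 12/5) → (-9/5, -36/5)
T3 scale by (2, -3): (4/5, -9/5) → (8/5, 27/5); (22/5, -12/5) → (44/5, 36/5); (-3, -12) → (-6, 36); (-8/5, 18/5) → (-16/5, -54/5); (-9/5, -36/5) → (-18/5, 108/5)

image vertices: (8/5, 27/5), (44/5, 36/5), (-6, 36), (-16/5, -54/5), (-18/5, 108/5)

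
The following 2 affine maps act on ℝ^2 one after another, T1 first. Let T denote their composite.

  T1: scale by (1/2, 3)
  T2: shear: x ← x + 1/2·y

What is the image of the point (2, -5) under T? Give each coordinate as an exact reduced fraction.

T1 scale by (1/2, 3): (2, -5) → (1, -15)
T2 shear: x ← x + 1/2·y: (1, -15) → (-13/2, -15)

T(p) = (-13/2, -15)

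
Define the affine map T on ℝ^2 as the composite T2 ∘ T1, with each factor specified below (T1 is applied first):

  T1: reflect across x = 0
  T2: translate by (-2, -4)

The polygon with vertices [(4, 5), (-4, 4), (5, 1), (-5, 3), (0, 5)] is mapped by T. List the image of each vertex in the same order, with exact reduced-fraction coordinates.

T1 reflect across x = 0: (4, 5) → (-4, 5); (-4, 4) → (4, 4); (5, 1) → (-5, 1); (-5, 3) → (5, 3); (0, 5) → (0, 5)
T2 translate by (-2, -4): (-4, 5) → (-6, 1); (4, 4) → (2, 0); (-5, 1) → (-7, -3); (5, 3) → (3, -1); (0, 5) → (-2, 1)

image vertices: (-6, 1), (2, 0), (-7, -3), (3, -1), (-2, 1)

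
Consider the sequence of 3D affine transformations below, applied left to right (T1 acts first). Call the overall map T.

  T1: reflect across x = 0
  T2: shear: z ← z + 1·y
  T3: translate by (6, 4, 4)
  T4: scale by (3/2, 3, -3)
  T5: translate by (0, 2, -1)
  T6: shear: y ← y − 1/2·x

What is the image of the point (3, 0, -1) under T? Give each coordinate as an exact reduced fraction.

T(p) = (9/2, 47/4, -10)

T1 reflect across x = 0: (3, 0, -1) → (-3, 0, -1)
T2 shear: z ← z + 1·y: (-3, 0, -1) → (-3, 0, -1)
T3 translate by (6, 4, 4): (-3, 0, -1) → (3, 4, 3)
T4 scale by (3/2, 3, -3): (3, 4, 3) → (9/2, 12, -9)
T5 translate by (0, 2, -1): (9/2, 12, -9) → (9/2, 14, -10)
T6 shear: y ← y − 1/2·x: (9/2, 14, -10) → (9/2, 47/4, -10)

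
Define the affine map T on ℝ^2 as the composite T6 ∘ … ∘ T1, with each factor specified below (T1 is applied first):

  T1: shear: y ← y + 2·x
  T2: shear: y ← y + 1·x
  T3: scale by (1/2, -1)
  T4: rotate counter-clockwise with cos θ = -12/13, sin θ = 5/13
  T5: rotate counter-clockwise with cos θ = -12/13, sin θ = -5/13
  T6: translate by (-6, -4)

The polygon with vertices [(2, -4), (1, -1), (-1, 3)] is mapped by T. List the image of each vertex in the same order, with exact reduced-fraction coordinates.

image vertices: (-5, -6), (-11/2, -6), (-13/2, -4)

T1 shear: y ← y + 2·x: (2, -4) → (2, 0); (1, -1) → (1, 1); (-1, 3) → (-1, 1)
T2 shear: y ← y + 1·x: (2, 0) → (2, 2); (1, 1) → (1, 2); (-1, 1) → (-1, 0)
T3 scale by (1/2, -1): (2, 2) → (1, -2); (1, 2) → (1/2, -2); (-1, 0) → (-1/2, 0)
T4 rotate counter-clockwise with cos θ = -12/13, sin θ = 5/13: (1, -2) → (-2/13, 29/13); (1/2, -2) → (4/13, 53/26); (-1/2, 0) → (6/13, -5/26)
T5 rotate counter-clockwise with cos θ = -12/13, sin θ = -5/13: (-2/13, 29/13) → (1, -2); (4/13, 53/26) → (1/2, -2); (6/13, -5/26) → (-1/2, 0)
T6 translate by (-6, -4): (1, -2) → (-5, -6); (1/2, -2) → (-11/2, -6); (-1/2, 0) → (-13/2, -4)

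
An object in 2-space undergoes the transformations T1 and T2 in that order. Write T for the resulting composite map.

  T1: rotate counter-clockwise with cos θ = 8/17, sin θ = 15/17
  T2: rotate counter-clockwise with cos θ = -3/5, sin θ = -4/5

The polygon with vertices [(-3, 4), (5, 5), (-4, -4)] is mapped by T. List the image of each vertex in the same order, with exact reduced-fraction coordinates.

image vertices: (40/17, 75/17), (113/17, -41/17), (-452/85, 164/85)

T1 rotate counter-clockwise with cos θ = 8/17, sin θ = 15/17: (-3, 4) → (-84/17, -13/17); (5, 5) → (-35/17, 115/17); (-4, -4) → (28/17, -92/17)
T2 rotate counter-clockwise with cos θ = -3/5, sin θ = -4/5: (-84/17, -13/17) → (40/17, 75/17); (-35/17, 115/17) → (113/17, -41/17); (28/17, -92/17) → (-452/85, 164/85)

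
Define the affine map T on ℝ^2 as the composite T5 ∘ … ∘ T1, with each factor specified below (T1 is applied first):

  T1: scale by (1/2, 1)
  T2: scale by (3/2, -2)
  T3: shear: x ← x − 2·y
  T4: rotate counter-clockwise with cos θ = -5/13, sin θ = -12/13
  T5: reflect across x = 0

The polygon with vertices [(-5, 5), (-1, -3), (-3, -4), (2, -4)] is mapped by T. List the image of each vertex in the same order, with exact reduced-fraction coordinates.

image vertices: (805/52, -145/13), (-543/52, 123/13), (-749/52, 179/13), (-337/26, 134/13)

T1 scale by (1/2, 1): (-5, 5) → (-5/2, 5); (-1, -3) → (-1/2, -3); (-3, -4) → (-3/2, -4); (2, -4) → (1, -4)
T2 scale by (3/2, -2): (-5/2, 5) → (-15/4, -10); (-1/2, -3) → (-3/4, 6); (-3/2, -4) → (-9/4, 8); (1, -4) → (3/2, 8)
T3 shear: x ← x − 2·y: (-15/4, -10) → (65/4, -10); (-3/4, 6) → (-51/4, 6); (-9/4, 8) → (-73/4, 8); (3/2, 8) → (-29/2, 8)
T4 rotate counter-clockwise with cos θ = -5/13, sin θ = -12/13: (65/4, -10) → (-805/52, -145/13); (-51/4, 6) → (543/52, 123/13); (-73/4, 8) → (749/52, 179/13); (-29/2, 8) → (337/26, 134/13)
T5 reflect across x = 0: (-805/52, -145/13) → (805/52, -145/13); (543/52, 123/13) → (-543/52, 123/13); (749/52, 179/13) → (-749/52, 179/13); (337/26, 134/13) → (-337/26, 134/13)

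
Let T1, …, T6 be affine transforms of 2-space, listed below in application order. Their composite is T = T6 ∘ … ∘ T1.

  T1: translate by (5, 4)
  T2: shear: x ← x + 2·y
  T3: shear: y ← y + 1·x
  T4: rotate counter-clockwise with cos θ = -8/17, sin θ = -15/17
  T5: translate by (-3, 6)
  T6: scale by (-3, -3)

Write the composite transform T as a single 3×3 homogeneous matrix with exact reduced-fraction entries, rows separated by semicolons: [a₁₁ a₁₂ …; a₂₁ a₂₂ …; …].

T1 = [1 0 5; 0 1 4; 0 0 1]
T2·T1 = [1 2 13; 0 1 4; 0 0 1]
T3·…·T1 = [1 2 13; 1 3 17; 0 0 1]
T4·…·T1 = [7/17 29/17 151/17; -23/17 -54/17 -331/17; 0 0 1]
T5·…·T1 = [7/17 29/17 100/17; -23/17 -54/17 -229/17; 0 0 1]
T6·…·T1 = [-21/17 -87/17 -300/17; 69/17 162/17 687/17; 0 0 1]

T = [-21/17 -87/17 -300/17; 69/17 162/17 687/17; 0 0 1]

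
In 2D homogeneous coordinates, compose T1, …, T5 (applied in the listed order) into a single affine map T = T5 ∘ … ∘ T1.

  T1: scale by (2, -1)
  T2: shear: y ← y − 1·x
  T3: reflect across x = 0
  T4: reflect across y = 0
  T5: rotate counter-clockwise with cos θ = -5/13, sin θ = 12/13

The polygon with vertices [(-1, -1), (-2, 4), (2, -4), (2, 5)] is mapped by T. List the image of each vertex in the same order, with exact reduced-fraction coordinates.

image vertices: (2, 3), (-20/13, 48/13), (20/13, -48/13), (-88/13, -93/13)

T1 scale by (2, -1): (-1, -1) → (-2, 1); (-2, 4) → (-4, -4); (2, -4) → (4, 4); (2, 5) → (4, -5)
T2 shear: y ← y − 1·x: (-2, 1) → (-2, 3); (-4, -4) → (-4, 0); (4, 4) → (4, 0); (4, -5) → (4, -9)
T3 reflect across x = 0: (-2, 3) → (2, 3); (-4, 0) → (4, 0); (4, 0) → (-4, 0); (4, -9) → (-4, -9)
T4 reflect across y = 0: (2, 3) → (2, -3); (4, 0) → (4, 0); (-4, 0) → (-4, 0); (-4, -9) → (-4, 9)
T5 rotate counter-clockwise with cos θ = -5/13, sin θ = 12/13: (2, -3) → (2, 3); (4, 0) → (-20/13, 48/13); (-4, 0) → (20/13, -48/13); (-4, 9) → (-88/13, -93/13)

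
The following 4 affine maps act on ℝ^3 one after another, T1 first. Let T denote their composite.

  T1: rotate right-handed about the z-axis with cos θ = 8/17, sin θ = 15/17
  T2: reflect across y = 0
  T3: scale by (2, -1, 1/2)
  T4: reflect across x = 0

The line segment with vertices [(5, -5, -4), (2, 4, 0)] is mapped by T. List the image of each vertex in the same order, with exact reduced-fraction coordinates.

T1 rotate right-handed about the z-axis with cos θ = 8/17, sin θ = 15/17: (5, -5, -4) → (115/17, 35/17, -4); (2, 4, 0) → (-44/17, 62/17, 0)
T2 reflect across y = 0: (115/17, 35/17, -4) → (115/17, -35/17, -4); (-44/17, 62/17, 0) → (-44/17, -62/17, 0)
T3 scale by (2, -1, 1/2): (115/17, -35/17, -4) → (230/17, 35/17, -2); (-44/17, -62/17, 0) → (-88/17, 62/17, 0)
T4 reflect across x = 0: (230/17, 35/17, -2) → (-230/17, 35/17, -2); (-88/17, 62/17, 0) → (88/17, 62/17, 0)

image vertices: (-230/17, 35/17, -2), (88/17, 62/17, 0)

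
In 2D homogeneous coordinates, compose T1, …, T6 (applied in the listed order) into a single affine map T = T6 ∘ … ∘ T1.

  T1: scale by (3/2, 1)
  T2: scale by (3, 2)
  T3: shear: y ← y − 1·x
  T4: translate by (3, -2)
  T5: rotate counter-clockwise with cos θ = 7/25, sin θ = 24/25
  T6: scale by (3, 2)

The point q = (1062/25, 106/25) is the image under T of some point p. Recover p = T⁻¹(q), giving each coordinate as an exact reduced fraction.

T1 = [3/2 0 0; 0 1 0; 0 0 1]
T2·T1 = [9/2 0 0; 0 2 0; 0 0 1]
T3·…·T1 = [9/2 0 0; -9/2 2 0; 0 0 1]
T4·…·T1 = [9/2 0 3; -9/2 2 -2; 0 0 1]
T5·…·T1 = [279/50 -48/25 69/25; 153/50 14/25 58/25; 0 0 1]
T6·…·T1 = [837/50 -144/25 207/25; 153/25 28/25 116/25; 0 0 1]
det M = 54; M⁻¹ = [14/675 8/75 -2/3; -17/150 31/100 -1/2; 0 0 1]
M⁻¹ · (1062/25, 106/25)ᵀ = (2/3, -4)ᵀ

p = (2/3, -4)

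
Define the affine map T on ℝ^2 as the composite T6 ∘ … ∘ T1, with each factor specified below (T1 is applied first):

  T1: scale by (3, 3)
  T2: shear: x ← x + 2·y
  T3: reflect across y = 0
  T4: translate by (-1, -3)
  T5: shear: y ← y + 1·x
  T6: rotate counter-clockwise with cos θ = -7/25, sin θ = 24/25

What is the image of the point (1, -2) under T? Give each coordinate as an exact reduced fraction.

T1 scale by (3, 3): (1, -2) → (3, -6)
T2 shear: x ← x + 2·y: (3, -6) → (-9, -6)
T3 reflect across y = 0: (-9, -6) → (-9, 6)
T4 translate by (-1, -3): (-9, 6) → (-10, 3)
T5 shear: y ← y + 1·x: (-10, 3) → (-10, -7)
T6 rotate counter-clockwise with cos θ = -7/25, sin θ = 24/25: (-10, -7) → (238/25, -191/25)

T(p) = (238/25, -191/25)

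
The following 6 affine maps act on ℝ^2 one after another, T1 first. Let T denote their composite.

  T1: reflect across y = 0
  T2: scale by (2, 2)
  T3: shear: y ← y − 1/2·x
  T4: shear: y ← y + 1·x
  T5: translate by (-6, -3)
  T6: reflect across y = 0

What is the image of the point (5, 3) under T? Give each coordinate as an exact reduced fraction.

T(p) = (4, 4)

T1 reflect across y = 0: (5, 3) → (5, -3)
T2 scale by (2, 2): (5, -3) → (10, -6)
T3 shear: y ← y − 1/2·x: (10, -6) → (10, -11)
T4 shear: y ← y + 1·x: (10, -11) → (10, -1)
T5 translate by (-6, -3): (10, -1) → (4, -4)
T6 reflect across y = 0: (4, -4) → (4, 4)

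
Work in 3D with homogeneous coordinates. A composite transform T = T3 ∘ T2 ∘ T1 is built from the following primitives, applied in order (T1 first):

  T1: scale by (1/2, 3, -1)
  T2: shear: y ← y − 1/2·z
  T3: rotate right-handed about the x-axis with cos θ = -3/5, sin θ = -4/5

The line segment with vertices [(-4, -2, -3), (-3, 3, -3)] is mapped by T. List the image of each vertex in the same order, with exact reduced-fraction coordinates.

T1 scale by (1/2, 3, -1): (-4, -2, -3) → (-2, -6, 3); (-3, 3, -3) → (-3/2, 9, 3)
T2 shear: y ← y − 1/2·z: (-2, -6, 3) → (-2, -15/2, 3); (-3/2, 9, 3) → (-3/2, 15/2, 3)
T3 rotate right-handed about the x-axis with cos θ = -3/5, sin θ = -4/5: (-2, -15/2, 3) → (-2, 69/10, 21/5); (-3/2, 15/2, 3) → (-3/2, -21/10, -39/5)

image vertices: (-2, 69/10, 21/5), (-3/2, -21/10, -39/5)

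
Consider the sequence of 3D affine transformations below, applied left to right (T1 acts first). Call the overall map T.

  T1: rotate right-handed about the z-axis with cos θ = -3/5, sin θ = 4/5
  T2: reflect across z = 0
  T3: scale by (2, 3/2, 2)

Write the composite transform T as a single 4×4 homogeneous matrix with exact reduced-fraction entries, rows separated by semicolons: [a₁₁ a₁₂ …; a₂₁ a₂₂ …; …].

T1 = [-3/5 -4/5 0 0; 4/5 -3/5 0 0; 0 0 1 0; 0 0 0 1]
T2·T1 = [-3/5 -4/5 0 0; 4/5 -3/5 0 0; 0 0 -1 0; 0 0 0 1]
T3·…·T1 = [-6/5 -8/5 0 0; 6/5 -9/10 0 0; 0 0 -2 0; 0 0 0 1]

T = [-6/5 -8/5 0 0; 6/5 -9/10 0 0; 0 0 -2 0; 0 0 0 1]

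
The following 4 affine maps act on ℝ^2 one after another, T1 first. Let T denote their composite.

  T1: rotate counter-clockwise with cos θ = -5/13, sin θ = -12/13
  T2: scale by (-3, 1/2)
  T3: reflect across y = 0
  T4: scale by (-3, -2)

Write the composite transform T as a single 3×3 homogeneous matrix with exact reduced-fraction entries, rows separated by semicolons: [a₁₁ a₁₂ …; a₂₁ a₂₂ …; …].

T = [-45/13 108/13 0; -12/13 -5/13 0; 0 0 1]

T1 = [-5/13 12/13 0; -12/13 -5/13 0; 0 0 1]
T2·T1 = [15/13 -36/13 0; -6/13 -5/26 0; 0 0 1]
T3·…·T1 = [15/13 -36/13 0; 6/13 5/26 0; 0 0 1]
T4·…·T1 = [-45/13 108/13 0; -12/13 -5/13 0; 0 0 1]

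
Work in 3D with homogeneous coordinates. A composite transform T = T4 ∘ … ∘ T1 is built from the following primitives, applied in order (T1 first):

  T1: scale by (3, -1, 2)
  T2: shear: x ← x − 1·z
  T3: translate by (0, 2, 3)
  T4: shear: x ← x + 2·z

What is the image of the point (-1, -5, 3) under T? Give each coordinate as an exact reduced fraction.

T1 scale by (3, -1, 2): (-1, -5, 3) → (-3, 5, 6)
T2 shear: x ← x − 1·z: (-3, 5, 6) → (-9, 5, 6)
T3 translate by (0, 2, 3): (-9, 5, 6) → (-9, 7, 9)
T4 shear: x ← x + 2·z: (-9, 7, 9) → (9, 7, 9)

T(p) = (9, 7, 9)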